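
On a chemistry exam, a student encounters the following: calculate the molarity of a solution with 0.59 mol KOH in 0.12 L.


M = n/V = 0.59/0.12 = 4.917 mol/L

4.917 M


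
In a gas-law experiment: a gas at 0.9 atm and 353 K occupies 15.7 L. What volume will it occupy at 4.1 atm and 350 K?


P1V1/T1 = P2V2/T2
V2 = P1V1T2/(T1P2)
= 0.9×15.7×350/(353×4.1)
= 3.417 L

3.417 L


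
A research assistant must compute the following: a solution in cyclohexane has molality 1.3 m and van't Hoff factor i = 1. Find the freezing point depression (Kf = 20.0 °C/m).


ΔTf = Kf × m × i
= 20.0 × 1.3 × 1
= 26.0 °C

26.0 °C


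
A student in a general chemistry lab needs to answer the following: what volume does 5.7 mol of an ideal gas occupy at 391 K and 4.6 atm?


PV = nRT  (R = 0.08206 L·atm/(mol·K))
V = nRT/P = 5.7×0.08206×391/4.6
= 39.758 L

39.758 L


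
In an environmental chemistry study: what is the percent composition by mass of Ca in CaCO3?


M(CaCO3) = 1×40.08 + 1×12.01 + 3×16.0 = 100.09 g/mol
Mass of Ca = 1 × 40.08 = 40.08 g/mol
% Ca = 40.08/100.09 × 100 = 40.04%

40.04%


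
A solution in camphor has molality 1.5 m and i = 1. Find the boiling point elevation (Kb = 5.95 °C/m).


ΔTb = Kb × m × i
= 5.95 × 1.5 × 1
= 8.925 °C

8.925 °C


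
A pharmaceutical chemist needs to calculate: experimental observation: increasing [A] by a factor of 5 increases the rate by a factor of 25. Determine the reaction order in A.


rate ∝ [A]^n
5^n = 25 → n = 2
Order in A: 2

2


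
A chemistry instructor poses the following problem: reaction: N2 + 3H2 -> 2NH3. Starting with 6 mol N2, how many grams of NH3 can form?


Mole ratio NH3:N2 = 2:1
n(NH3) = 6 × 2/1 = 12.000 mol
mass = 12.000 × 17.03 = 204.36 g

204.36 g


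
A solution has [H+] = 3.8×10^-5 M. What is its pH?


pH = -log10([H+]) = -log10(3.8×10^-5)
= 5 - log10(3.8)
= 5 - 0.58
= 4.42

4.42


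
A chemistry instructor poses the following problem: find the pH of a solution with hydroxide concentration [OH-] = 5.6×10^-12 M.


pOH = -log10([OH-]) = -log10(5.6×10^-12)
= 12 - log10(5.6) = 11.25
pH = 14 - pOH = 14 - 11.25 = 2.75

2.75


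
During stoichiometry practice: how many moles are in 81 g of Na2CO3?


M(Na2CO3) = 105.99 g/mol
n = mass/M = 81/105.99 = 0.7642 mol

0.7642 mol


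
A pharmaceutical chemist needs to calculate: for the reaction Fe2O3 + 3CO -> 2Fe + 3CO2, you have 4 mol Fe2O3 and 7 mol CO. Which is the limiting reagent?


Mole ratio available / coefficient:
  Fe2O3: 4/1 = 4.000
  CO: 7/3 = 2.333
Smaller ratio is limiting.

CO


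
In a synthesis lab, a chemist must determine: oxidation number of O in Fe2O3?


O is usually -2
Oxidation number: -2

-2


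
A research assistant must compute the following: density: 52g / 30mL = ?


ρ = mass/volume
= 52/30
= 1.733 g/mL

1.733 g/mL


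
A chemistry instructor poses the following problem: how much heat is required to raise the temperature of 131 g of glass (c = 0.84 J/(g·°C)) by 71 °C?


q = mcΔT = 131 × 0.84 × 71
= 7812.84 J

7812.84 J


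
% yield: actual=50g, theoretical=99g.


% yield = actual/theoretical × 100
= 50/99 × 100
= 50.51%

50.51%


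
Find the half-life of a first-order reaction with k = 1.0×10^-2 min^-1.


t½ = ln2/k = 0.693147/(1.0×10^-2 min^-1)
= 69.31 min

69.31 min


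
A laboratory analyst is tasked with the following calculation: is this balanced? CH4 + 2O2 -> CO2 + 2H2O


Equation: CH4 + 2O2 -> CO2 + 2H2O
Check atoms: C: 1=1, H: 4=4, O: 4=4
Balanced

Yes, balanced


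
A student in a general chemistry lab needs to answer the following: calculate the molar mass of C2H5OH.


M(C2H5OH) = 2×12.01 + 6×1.008 + 1×16.0
= 24.02 + 6.05 + 16.0
= 46.07 g/mol

46.07 g/mol


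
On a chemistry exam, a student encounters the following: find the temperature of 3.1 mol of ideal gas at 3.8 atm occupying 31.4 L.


PV = nRT  (R = 0.08206 L·atm/(mol·K))
T = PV/(nR) = 3.8×31.4/(3.1×0.08206)
= 119.32/0.254386
= 469.05 K

469.05 K


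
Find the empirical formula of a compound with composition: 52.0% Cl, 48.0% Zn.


Assume 100 g sample. Moles of each element:
  Cl: 52.0/35.45 = 1.467 mol
  Zn: 48.0/65.38 = 0.734 mol
Divide by smallest (0.734):
  Cl: 1.467/0.734 = 2.0
  Zn: 0.734/0.734 = 1.0
Empirical formula: ZnCl2

ZnCl2


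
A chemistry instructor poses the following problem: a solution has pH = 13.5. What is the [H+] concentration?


[H+] = 10^(-pH) = 10^(-13.5)
= 3.16×10^-14 M

3.16×10^-14 M


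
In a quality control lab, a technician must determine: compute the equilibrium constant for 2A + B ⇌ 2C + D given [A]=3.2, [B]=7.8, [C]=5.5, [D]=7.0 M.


Kc = [C]^2[D]/([A]^2[B])
= (5.5^2 × 7.0^1)/(3.2^2 × 7.8^1)
= 211.75/79.872
= 2.651

2.651


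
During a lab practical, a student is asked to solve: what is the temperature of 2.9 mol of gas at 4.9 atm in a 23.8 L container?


PV = nRT  (R = 0.08206 L·atm/(mol·K))
T = PV/(nR) = 4.9×23.8/(2.9×0.08206)
= 116.62/0.237974
= 490.05 K

490.05 K


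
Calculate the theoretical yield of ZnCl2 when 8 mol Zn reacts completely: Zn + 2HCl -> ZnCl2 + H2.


Mole ratio ZnCl2:Zn = 1:1
n(ZnCl2) = 8 × 1/1 = 8.000 mol
mass = 8.000 × 136.28 = 1090.24 g

1090.24 g


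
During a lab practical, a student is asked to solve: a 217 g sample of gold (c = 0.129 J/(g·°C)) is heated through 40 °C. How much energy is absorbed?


q = mcΔT = 217 × 0.129 × 40
= 1119.72 J

1119.72 J


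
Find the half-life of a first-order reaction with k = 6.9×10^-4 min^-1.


t½ = ln2/k = 0.693147/(6.9×10^-4 min^-1)
= 1005 min

1005 min


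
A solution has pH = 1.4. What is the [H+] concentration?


[H+] = 10^(-pH) = 10^(-1.4)
= 3.98×10^-2 M

3.98×10^-2 M


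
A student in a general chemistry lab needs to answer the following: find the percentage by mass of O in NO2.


M(NO2) = 1×14.01 + 2×16.0 = 46.01 g/mol
Mass of O = 2 × 16.0 = 32.00 g/mol
% O = 32.00/46.01 × 100 = 69.55%

69.55%


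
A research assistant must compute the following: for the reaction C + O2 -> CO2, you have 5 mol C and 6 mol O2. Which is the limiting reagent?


Mole ratio available / coefficient:
  C: 5/1 = 5.000
  O2: 6/1 = 6.000
Smaller ratio is limiting.

C


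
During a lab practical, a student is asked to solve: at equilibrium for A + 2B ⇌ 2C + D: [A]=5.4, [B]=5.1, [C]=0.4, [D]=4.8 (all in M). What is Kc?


Kc = [C]^2[D]/([A][B]^2)
= (0.4^2 × 4.8^1)/(5.4^1 × 5.1^2)
= 0.768/140.454
= 0.005468

0.005468


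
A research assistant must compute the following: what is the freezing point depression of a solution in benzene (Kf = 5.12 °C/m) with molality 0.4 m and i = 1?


ΔTf = Kf × m × i
= 5.12 × 0.4 × 1
= 2.048 °C

2.048 °C


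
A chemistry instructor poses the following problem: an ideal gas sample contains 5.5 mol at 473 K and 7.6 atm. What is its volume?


PV = nRT  (R = 0.08206 L·atm/(mol·K))
V = nRT/P = 5.5×0.08206×473/7.6
= 28.089 L

28.089 L


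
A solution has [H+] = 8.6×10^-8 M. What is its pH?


pH = -log10([H+]) = -log10(8.6×10^-8)
= 8 - log10(8.6)
= 8 - 0.93
= 7.07

7.07


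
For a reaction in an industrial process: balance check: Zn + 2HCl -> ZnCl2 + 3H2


Equation: Zn + 2HCl -> ZnCl2 + 3H2
Check atoms: Cl: 2=2, H: 2≠6, Zn: 1=1
Not balanced

No, not balanced


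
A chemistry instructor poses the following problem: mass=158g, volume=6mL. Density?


ρ = mass/volume
= 158/6
= 26.333 g/mL

26.333 g/mL


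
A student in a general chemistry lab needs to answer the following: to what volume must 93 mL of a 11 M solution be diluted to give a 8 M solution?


C1V1 = C2V2
11 × 93 = 8 × V2
V2 = 1023/8 = 127.88 mL

127.88 mL


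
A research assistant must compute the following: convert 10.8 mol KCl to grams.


M(KCl) = 74.55 g/mol
mass = n × M = 10.8 × 74.55 = 805.14 g

805.14 g


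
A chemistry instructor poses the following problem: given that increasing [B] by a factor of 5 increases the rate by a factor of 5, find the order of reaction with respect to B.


rate ∝ [B]^n
5^n = 5 → n = 1
Order in B: 1

1


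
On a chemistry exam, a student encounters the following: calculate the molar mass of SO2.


M(SO2) = 1×32.07 + 2×16.0
= 32.07 + 32.0
= 64.07 g/mol

64.07 g/mol


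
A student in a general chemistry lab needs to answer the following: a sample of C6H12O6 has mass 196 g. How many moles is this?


M(C6H12O6) = 180.16 g/mol
n = mass/M = 196/180.16 = 1.0879 mol

1.0879 mol


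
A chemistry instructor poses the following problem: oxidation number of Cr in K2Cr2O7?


2(+1) + 2x + 7(-2) = 0, so x = +6
Oxidation number: +6

+6


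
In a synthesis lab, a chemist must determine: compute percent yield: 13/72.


% yield = actual/theoretical × 100
= 13/72 × 100
= 18.06%

18.06%


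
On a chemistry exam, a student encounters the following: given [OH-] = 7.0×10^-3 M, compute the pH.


pOH = -log10([OH-]) = -log10(7.0×10^-3)
= 3 - log10(7.0) = 2.15
pH = 14 - pOH = 14 - 2.15 = 11.85

11.85


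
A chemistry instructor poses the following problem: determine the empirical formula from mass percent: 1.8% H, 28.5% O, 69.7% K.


Assume 100 g sample. Moles of each element:
  H: 1.8/1.008 = 1.786 mol
  O: 28.5/16.0 = 1.781 mol
  K: 69.7/39.1 = 1.783 mol
Divide by smallest (1.781):
  H: 1.786/1.781 = 1.0
  O: 1.781/1.781 = 1.0
  K: 1.783/1.781 = 1.0
Empirical formula: KOH

KOH


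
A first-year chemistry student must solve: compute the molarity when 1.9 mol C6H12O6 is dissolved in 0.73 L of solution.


M = n/V = 1.9/0.73 = 2.603 mol/L

2.603 M


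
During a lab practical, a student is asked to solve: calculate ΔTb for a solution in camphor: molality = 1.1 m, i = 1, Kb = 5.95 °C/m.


ΔTb = Kb × m × i
= 5.95 × 1.1 × 1
= 6.545 °C

6.545 °C


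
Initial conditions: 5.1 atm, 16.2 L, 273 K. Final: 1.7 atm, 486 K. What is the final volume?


P1V1/T1 = P2V2/T2
V2 = P1V1T2/(T1P2)
= 5.1×16.2×486/(273×1.7)
= 86.519 L

86.519 L


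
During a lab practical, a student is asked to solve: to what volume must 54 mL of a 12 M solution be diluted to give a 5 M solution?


C1V1 = C2V2
12 × 54 = 5 × V2
V2 = 648/5 = 129.6 mL

129.6 mL


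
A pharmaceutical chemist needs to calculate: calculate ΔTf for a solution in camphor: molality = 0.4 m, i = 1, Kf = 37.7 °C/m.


ΔTf = Kf × m × i
= 37.7 × 0.4 × 1
= 15.08 °C

15.08 °C


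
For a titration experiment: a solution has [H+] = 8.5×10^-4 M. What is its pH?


pH = -log10([H+]) = -log10(8.5×10^-4)
= 4 - log10(8.5)
= 4 - 0.93
= 3.07

3.07


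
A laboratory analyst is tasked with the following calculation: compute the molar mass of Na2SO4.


M(Na2SO4) = 2×22.99 + 1×32.07 + 4×16.0
= 45.98 + 32.07 + 64.0
= 142.05 g/mol

142.05 g/mol


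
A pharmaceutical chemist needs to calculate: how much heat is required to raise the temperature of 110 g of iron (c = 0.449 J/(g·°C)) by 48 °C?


q = mcΔT = 110 × 0.449 × 48
= 2370.72 J

2370.72 J


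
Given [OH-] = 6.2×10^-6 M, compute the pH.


pOH = -log10([OH-]) = -log10(6.2×10^-6)
= 6 - log10(6.2) = 5.21
pH = 14 - pOH = 14 - 5.21 = 8.79

8.79


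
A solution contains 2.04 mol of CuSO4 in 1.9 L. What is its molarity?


M = n/V = 2.04/1.9 = 1.074 mol/L

1.074 M


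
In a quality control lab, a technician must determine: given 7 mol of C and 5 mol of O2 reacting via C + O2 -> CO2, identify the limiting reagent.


Mole ratio available / coefficient:
  C: 7/1 = 7.000
  O2: 5/1 = 5.000
Smaller ratio is limiting.

O2


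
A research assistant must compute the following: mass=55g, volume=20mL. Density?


ρ = mass/volume
= 55/20
= 2.75 g/mL

2.75 g/mL


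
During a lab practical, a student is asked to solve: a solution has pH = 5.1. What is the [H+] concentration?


[H+] = 10^(-pH) = 10^(-5.1)
= 7.94×10^-6 M

7.94×10^-6 M


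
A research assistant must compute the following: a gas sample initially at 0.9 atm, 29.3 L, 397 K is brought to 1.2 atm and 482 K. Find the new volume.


P1V1/T1 = P2V2/T2
V2 = P1V1T2/(T1P2)
= 0.9×29.3×482/(397×1.2)
= 26.68 L

26.68 L


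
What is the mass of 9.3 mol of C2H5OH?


M(C2H5OH) = 46.07 g/mol
mass = n × M = 9.3 × 46.07 = 428.45 g

428.45 g


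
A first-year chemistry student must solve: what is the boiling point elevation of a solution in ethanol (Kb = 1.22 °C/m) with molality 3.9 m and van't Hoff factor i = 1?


ΔTb = Kb × m × i
= 1.22 × 3.9 × 1
= 4.758 °C

4.758 °C


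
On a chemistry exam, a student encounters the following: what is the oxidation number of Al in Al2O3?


Al is +3
Oxidation number: +3

+3


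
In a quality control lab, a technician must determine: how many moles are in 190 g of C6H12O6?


M(C6H12O6) = 180.16 g/mol
n = mass/M = 190/180.16 = 1.0546 mol

1.0546 mol


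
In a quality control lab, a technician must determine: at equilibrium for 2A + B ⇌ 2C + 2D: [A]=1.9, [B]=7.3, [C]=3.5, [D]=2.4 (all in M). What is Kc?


Kc = [C]^2[D]^2/([A]^2[B])
= (3.5^2 × 2.4^2)/(1.9^2 × 7.3^1)
= 70.56/26.353
= 2.677

2.677


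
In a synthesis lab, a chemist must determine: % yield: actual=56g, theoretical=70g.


% yield = actual/theoretical × 100
= 56/70 × 100
= 80.0%

80.0%


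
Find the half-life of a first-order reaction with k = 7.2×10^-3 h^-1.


t½ = ln2/k = 0.693147/(7.2×10^-3 h^-1)
= 96.27 h

96.27 h


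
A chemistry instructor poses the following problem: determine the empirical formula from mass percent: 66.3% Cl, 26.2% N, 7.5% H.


Assume 100 g sample. Moles of each element:
  Cl: 66.3/35.45 = 1.87 mol
  N: 26.2/14.01 = 1.87 mol
  H: 7.5/1.008 = 7.44 mol
Divide by smallest (1.87):
  Cl: 1.87/1.87 = 1.0
  N: 1.87/1.87 = 1.0
  H: 7.44/1.87 = 3.98
Empirical formula: NH4Cl

NH4Cl


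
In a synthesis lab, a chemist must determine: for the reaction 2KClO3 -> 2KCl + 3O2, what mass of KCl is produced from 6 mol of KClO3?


Mole ratio KCl:KClO3 = 2:2
n(KCl) = 6 × 2/2 = 6.000 mol
mass = 6.000 × 74.55 = 447.3 g

447.3 g


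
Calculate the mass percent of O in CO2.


M(CO2) = 1×12.01 + 2×16.0 = 44.01 g/mol
Mass of O = 2 × 16.0 = 32.00 g/mol
% O = 32.00/44.01 × 100 = 72.71%

72.71%


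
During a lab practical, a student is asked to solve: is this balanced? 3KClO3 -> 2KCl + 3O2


Equation: 3KClO3 -> 2KCl + 3O2
Check atoms: Cl: 3≠2, K: 3≠2, O: 9≠6
Not balanced

No, not balanced


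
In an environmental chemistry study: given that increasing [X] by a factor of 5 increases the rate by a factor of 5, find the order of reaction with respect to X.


rate ∝ [X]^n
5^n = 5 → n = 1
Order in X: 1

1


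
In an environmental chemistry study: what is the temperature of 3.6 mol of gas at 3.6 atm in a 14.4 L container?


PV = nRT  (R = 0.08206 L·atm/(mol·K))
T = PV/(nR) = 3.6×14.4/(3.6×0.08206)
= 51.84/0.295416
= 175.48 K

175.48 K


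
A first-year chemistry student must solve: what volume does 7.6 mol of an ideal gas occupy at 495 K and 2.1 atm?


PV = nRT  (R = 0.08206 L·atm/(mol·K))
V = nRT/P = 7.6×0.08206×495/2.1
= 147.005 L

147.005 L


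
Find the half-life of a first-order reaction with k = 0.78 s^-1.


t½ = ln2/k = 0.693147/(0.78 s^-1)
= 0.8887 s

0.8887 s


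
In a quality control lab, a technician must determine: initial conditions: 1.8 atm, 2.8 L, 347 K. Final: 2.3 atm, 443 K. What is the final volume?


P1V1/T1 = P2V2/T2
V2 = P1V1T2/(T1P2)
= 1.8×2.8×443/(347×2.3)
= 2.798 L

2.798 L


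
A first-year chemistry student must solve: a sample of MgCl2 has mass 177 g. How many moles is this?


M(MgCl2) = 95.21 g/mol
n = mass/M = 177/95.21 = 1.859 mol

1.859 mol


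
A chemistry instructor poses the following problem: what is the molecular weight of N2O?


M(N2O) = 2×14.01 + 1×16.0
= 28.02 + 16.0
= 44.02 g/mol

44.02 g/mol


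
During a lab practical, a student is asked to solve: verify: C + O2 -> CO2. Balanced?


Equation: C + O2 -> CO2
Check atoms: C: 1=1, O: 2=2
Balanced

Yes, balanced


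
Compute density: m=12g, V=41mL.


ρ = mass/volume
= 12/41
= 0.293 g/mL

0.293 g/mL


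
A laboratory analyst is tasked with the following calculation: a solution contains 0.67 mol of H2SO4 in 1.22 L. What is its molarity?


M = n/V = 0.67/1.22 = 0.549 mol/L

0.549 M


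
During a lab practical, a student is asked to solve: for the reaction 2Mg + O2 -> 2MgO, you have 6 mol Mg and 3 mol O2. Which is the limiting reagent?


Mole ratio available / coefficient:
  Mg: 6/2 = 3.000
  O2: 3/1 = 3.000
Smaller ratio is limiting.

neither (stoichiometric); Mg and O2 are fully consumed


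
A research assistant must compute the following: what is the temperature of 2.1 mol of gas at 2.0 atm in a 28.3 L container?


PV = nRT  (R = 0.08206 L·atm/(mol·K))
T = PV/(nR) = 2.0×28.3/(2.1×0.08206)
= 56.60/0.172326
= 328.45 K

328.45 K


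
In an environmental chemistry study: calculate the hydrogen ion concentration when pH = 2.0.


[H+] = 10^(-pH) = 10^(-2.0)
= 1.0×10^-2 M

1.0×10^-2 M


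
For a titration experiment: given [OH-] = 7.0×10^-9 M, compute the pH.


pOH = -log10([OH-]) = -log10(7.0×10^-9)
= 9 - log10(7.0) = 8.15
pH = 14 - pOH = 14 - 8.15 = 5.85

5.85


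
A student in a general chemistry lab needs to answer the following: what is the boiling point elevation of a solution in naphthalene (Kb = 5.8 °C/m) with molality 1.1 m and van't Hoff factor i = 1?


ΔTb = Kb × m × i
= 5.8 × 1.1 × 1
= 6.38 °C

6.38 °C


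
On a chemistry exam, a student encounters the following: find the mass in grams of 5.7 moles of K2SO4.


M(K2SO4) = 174.27 g/mol
mass = n × M = 5.7 × 174.27 = 993.34 g

993.34 g


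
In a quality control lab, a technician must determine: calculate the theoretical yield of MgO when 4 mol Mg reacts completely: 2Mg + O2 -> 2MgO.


Mole ratio MgO:Mg = 2:2
n(MgO) = 4 × 2/2 = 4.000 mol
mass = 4.000 × 40.31 = 161.24 g

161.24 g


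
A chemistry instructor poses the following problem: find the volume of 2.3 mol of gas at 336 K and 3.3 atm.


PV = nRT  (R = 0.08206 L·atm/(mol·K))
V = nRT/P = 2.3×0.08206×336/3.3
= 19.217 L

19.217 L


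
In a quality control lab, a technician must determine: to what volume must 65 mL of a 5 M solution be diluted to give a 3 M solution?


C1V1 = C2V2
5 × 65 = 3 × V2
V2 = 325/3 = 108.33 mL

108.33 mL


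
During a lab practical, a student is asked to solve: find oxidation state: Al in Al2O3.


Al is +3
Oxidation number: +3

+3


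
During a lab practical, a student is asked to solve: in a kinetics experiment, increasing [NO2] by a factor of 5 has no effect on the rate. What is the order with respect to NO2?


rate ∝ [NO2]^n
rate ∝ [NO2]^0
Order in NO2: 0

0


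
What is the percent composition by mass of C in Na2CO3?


M(Na2CO3) = 2×22.99 + 1×12.01 + 3×16.0 = 105.99 g/mol
Mass of C = 1 × 12.01 = 12.01 g/mol
% C = 12.01/105.99 × 100 = 11.33%

11.33%


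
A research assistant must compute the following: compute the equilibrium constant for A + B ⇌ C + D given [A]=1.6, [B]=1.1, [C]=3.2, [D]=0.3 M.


Kc = [C][D]/([A][B])
= (3.2^1 × 0.3^1)/(1.6^1 × 1.1^1)
= 0.96/1.76
= 0.5455

0.5455


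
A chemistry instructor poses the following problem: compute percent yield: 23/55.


% yield = actual/theoretical × 100
= 23/55 × 100
= 41.82%

41.82%


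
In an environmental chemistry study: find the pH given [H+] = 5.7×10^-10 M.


pH = -log10([H+]) = -log10(5.7×10^-10)
= 10 - log10(5.7)
= 10 - 0.76
= 9.24

9.24


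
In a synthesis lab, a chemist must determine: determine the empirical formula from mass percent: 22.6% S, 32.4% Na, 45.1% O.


Assume 100 g sample. Moles of each element:
  S: 22.6/32.07 = 0.705 mol
  Na: 32.4/22.99 = 1.409 mol
  O: 45.1/16.0 = 2.819 mol
Divide by smallest (0.705):
  S: 0.705/0.705 = 1.0
  Na: 1.409/0.705 = 2.0
  O: 2.819/0.705 = 4.0
Empirical formula: Na2SO4

Na2SO4


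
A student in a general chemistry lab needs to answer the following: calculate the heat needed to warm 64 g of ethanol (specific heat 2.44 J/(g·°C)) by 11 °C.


q = mcΔT = 64 × 2.44 × 11
= 1717.76 J

1717.76 J


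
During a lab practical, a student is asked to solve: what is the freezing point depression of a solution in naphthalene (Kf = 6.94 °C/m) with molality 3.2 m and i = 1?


ΔTf = Kf × m × i
= 6.94 × 3.2 × 1
= 22.208 °C

22.208 °C


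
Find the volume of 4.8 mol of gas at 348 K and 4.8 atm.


PV = nRT  (R = 0.08206 L·atm/(mol·K))
V = nRT/P = 4.8×0.08206×348/4.8
= 28.557 L

28.557 L


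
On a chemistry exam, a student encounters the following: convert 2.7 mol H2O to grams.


M(H2O) = 18.02 g/mol
mass = n × M = 2.7 × 18.02 = 48.65 g

48.65 g


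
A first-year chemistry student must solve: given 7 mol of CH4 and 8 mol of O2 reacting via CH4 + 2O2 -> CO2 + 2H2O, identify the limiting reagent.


Mole ratio available / coefficient:
  CH4: 7/1 = 7.000
  O2: 8/2 = 4.000
Smaller ratio is limiting.

O2


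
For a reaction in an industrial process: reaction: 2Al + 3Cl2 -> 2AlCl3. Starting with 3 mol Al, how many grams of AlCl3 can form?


Mole ratio AlCl3:Al = 2:2
n(AlCl3) = 3 × 2/2 = 3.000 mol
mass = 3.000 × 133.33 = 399.99 g

399.99 g


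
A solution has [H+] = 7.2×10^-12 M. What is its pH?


pH = -log10([H+]) = -log10(7.2×10^-12)
= 12 - log10(7.2)
= 12 - 0.86
= 11.14

11.14


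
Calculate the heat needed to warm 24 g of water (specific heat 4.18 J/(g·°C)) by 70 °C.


q = mcΔT = 24 × 4.18 × 70
= 7022.40 J

7022.40 J


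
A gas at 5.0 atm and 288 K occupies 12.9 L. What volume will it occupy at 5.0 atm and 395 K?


P1V1/T1 = P2V2/T2
V2 = P1V1T2/(T1P2)
= 5.0×12.9×395/(288×5.0)
= 17.693 L

17.693 L


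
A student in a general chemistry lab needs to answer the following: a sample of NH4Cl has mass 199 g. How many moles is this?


M(NH4Cl) = 53.49 g/mol
n = mass/M = 199/53.49 = 3.7203 mol

3.7203 mol


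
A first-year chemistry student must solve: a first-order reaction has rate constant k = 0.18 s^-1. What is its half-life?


t½ = ln2/k = 0.693147/(0.18 s^-1)
= 3.851 s

3.851 s


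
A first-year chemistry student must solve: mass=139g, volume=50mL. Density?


ρ = mass/volume
= 139/50
= 2.78 g/mL

2.78 g/mL


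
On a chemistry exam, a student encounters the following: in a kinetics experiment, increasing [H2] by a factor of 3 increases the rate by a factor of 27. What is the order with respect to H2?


rate ∝ [H2]^n
3^n = 27 → n = 3
Order in H2: 3

3


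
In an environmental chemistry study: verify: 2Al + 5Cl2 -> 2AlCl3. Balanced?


Equation: 2Al + 5Cl2 -> 2AlCl3
Check atoms: Al: 2=2, Cl: 10≠6
Not balanced

No, not balanced


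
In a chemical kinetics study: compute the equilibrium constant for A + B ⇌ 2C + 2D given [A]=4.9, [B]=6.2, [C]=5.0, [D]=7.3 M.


Kc = [C]^2[D]^2/([A][B])
= (5.0^2 × 7.3^2)/(4.9^1 × 6.2^1)
= 1332.25/30.38
= 43.85

43.85


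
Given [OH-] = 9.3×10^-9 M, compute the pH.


pOH = -log10([OH-]) = -log10(9.3×10^-9)
= 9 - log10(9.3) = 8.03
pH = 14 - pOH = 14 - 8.03 = 5.97

5.97


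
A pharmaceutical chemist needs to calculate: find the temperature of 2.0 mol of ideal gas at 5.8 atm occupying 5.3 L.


PV = nRT  (R = 0.08206 L·atm/(mol·K))
T = PV/(nR) = 5.8×5.3/(2.0×0.08206)
= 30.74/0.164120
= 187.30 K

187.30 K


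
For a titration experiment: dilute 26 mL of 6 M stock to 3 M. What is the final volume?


C1V1 = C2V2
6 × 26 = 3 × V2
V2 = 156/3 = 52.0 mL

52.0 mL


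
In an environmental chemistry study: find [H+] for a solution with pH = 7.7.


[H+] = 10^(-pH) = 10^(-7.7)
= 2.0×10^-8 M

2.0×10^-8 M


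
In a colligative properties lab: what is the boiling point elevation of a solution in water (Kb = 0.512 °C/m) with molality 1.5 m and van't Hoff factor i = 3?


ΔTb = Kb × m × i
= 0.512 × 1.5 × 3
= 2.304 °C

2.304 °C


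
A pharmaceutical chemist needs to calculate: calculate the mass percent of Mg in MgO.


M(MgO) = 1×24.31 + 1×16.0 = 40.31 g/mol
Mass of Mg = 1 × 24.31 = 24.31 g/mol
% Mg = 24.31/40.31 × 100 = 60.31%

60.31%


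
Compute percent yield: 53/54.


% yield = actual/theoretical × 100
= 53/54 × 100
= 98.15%

98.15%


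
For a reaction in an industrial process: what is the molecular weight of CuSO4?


M(CuSO4) = 1×63.55 + 1×32.07 + 4×16.0
= 63.55 + 32.07 + 64.0
= 159.62 g/mol

159.62 g/mol


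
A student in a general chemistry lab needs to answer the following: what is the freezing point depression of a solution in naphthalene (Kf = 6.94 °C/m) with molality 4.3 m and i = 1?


ΔTf = Kf × m × i
= 6.94 × 4.3 × 1
= 29.842 °C

29.842 °C


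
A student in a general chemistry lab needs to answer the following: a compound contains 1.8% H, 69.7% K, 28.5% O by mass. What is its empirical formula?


Assume 100 g sample. Moles of each element:
  H: 1.8/1.008 = 1.786 mol
  K: 69.7/39.1 = 1.783 mol
  O: 28.5/16.0 = 1.781 mol
Divide by smallest (1.781):
  H: 1.786/1.781 = 1.0
  K: 1.783/1.781 = 1.0
  O: 1.781/1.781 = 1.0
Empirical formula: KOH

KOH


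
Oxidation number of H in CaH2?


H with a metal (hydride): -1
Oxidation number: -1

-1


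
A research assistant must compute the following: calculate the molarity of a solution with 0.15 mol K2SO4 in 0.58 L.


M = n/V = 0.15/0.58 = 0.259 mol/L

0.259 M


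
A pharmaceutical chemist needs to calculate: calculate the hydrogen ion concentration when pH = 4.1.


[H+] = 10^(-pH) = 10^(-4.1)
= 7.94×10^-5 M

7.94×10^-5 M


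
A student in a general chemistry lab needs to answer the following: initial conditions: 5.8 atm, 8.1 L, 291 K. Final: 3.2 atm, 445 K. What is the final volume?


P1V1/T1 = P2V2/T2
V2 = P1V1T2/(T1P2)
= 5.8×8.1×445/(291×3.2)
= 22.451 L

22.451 L


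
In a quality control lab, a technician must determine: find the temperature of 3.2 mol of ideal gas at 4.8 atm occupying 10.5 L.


PV = nRT  (R = 0.08206 L·atm/(mol·K))
T = PV/(nR) = 4.8×10.5/(3.2×0.08206)
= 50.40/0.262592
= 191.93 K

191.93 K


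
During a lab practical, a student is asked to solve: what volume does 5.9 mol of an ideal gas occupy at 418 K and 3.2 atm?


PV = nRT  (R = 0.08206 L·atm/(mol·K))
V = nRT/P = 5.9×0.08206×418/3.2
= 63.243 L

63.243 L


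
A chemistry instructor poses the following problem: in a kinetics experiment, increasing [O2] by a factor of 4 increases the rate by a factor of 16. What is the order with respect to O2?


rate ∝ [O2]^n
4^n = 16 → n = 2
Order in O2: 2

2


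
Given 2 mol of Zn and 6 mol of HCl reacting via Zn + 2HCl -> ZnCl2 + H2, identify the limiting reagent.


Mole ratio available / coefficient:
  Zn: 2/1 = 2.000
  HCl: 6/2 = 3.000
Smaller ratio is limiting.

Zn


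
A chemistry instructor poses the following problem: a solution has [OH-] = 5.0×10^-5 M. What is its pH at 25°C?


pOH = -log10([OH-]) = -log10(5.0×10^-5)
= 5 - log10(5.0) = 4.3
pH = 14 - pOH = 14 - 4.3 = 9.7

9.7


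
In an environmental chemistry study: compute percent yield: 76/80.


% yield = actual/theoretical × 100
= 76/80 × 100
= 95.0%

95.0%


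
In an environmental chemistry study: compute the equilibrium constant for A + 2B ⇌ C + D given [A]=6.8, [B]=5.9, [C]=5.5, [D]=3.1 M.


Kc = [C][D]/([A][B]^2)
= (5.5^1 × 3.1^1)/(6.8^1 × 5.9^2)
= 17.05/236.708
= 0.07203

0.07203


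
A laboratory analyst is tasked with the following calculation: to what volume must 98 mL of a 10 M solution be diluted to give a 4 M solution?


C1V1 = C2V2
10 × 98 = 4 × V2
V2 = 980/4 = 245.0 mL

245.0 mL


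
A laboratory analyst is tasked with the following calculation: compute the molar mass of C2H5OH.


M(C2H5OH) = 2×12.01 + 6×1.008 + 1×16.0
= 24.02 + 6.05 + 16.0
= 46.07 g/mol

46.07 g/mol


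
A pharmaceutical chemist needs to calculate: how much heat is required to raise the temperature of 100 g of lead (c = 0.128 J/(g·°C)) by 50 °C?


q = mcΔT = 100 × 0.128 × 50
= 640.00 J

640.00 J


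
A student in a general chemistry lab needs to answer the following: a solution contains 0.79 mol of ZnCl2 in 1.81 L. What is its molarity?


M = n/V = 0.79/1.81 = 0.436 mol/L

0.436 M


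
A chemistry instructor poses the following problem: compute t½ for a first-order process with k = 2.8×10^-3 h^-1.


t½ = ln2/k = 0.693147/(2.8×10^-3 h^-1)
= 247.6 h

247.6 h


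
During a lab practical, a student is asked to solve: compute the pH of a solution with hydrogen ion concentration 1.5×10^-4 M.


pH = -log10([H+]) = -log10(1.5×10^-4)
= 4 - log10(1.5)
= 4 - 0.18
= 3.82

3.82


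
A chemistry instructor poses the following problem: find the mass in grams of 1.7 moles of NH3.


M(NH3) = 17.03 g/mol
mass = n × M = 1.7 × 17.03 = 28.95 g

28.95 g


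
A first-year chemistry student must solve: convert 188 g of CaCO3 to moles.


M(CaCO3) = 100.09 g/mol
n = mass/M = 188/100.09 = 1.8783 mol

1.8783 mol


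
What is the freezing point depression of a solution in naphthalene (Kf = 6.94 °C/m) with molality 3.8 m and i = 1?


ΔTf = Kf × m × i
= 6.94 × 3.8 × 1
= 26.372 °C

26.372 °C


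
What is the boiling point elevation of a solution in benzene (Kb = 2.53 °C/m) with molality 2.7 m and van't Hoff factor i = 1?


ΔTb = Kb × m × i
= 2.53 × 2.7 × 1
= 6.831 °C

6.831 °C


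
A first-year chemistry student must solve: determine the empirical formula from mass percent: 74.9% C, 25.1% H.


Assume 100 g sample. Moles of each element:
  C: 74.9/12.01 = 6.236 mol
  H: 25.1/1.008 = 24.901 mol
Divide by smallest (6.236):
  C: 6.236/6.236 = 1.0
  H: 24.901/6.236 = 3.99
Empirical formula: CH4

CH4


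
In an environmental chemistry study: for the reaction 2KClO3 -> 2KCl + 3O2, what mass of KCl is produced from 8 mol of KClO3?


Mole ratio KCl:KClO3 = 2:2
n(KCl) = 8 × 2/2 = 8.000 mol
mass = 8.000 × 74.55 = 596.4 g

596.4 g


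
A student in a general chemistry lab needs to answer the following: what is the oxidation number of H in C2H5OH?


H is +1 with nonmetals
Oxidation number: +1

+1


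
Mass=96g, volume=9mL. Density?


ρ = mass/volume
= 96/9
= 10.667 g/mL

10.667 g/mL


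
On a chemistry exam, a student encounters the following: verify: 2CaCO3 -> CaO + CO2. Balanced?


Equation: 2CaCO3 -> CaO + CO2
Check atoms: C: 2≠1, Ca: 2≠1, O: 6≠3
Not balanced

No, not balanced


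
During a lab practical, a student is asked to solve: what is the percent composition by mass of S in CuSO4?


M(CuSO4) = 1×63.55 + 1×32.07 + 4×16.0 = 159.62 g/mol
Mass of S = 1 × 32.07 = 32.07 g/mol
% S = 32.07/159.62 × 100 = 20.09%

20.09%


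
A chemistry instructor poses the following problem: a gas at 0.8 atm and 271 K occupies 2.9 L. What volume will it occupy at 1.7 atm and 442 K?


P1V1/T1 = P2V2/T2
V2 = P1V1T2/(T1P2)
= 0.8×2.9×442/(271×1.7)
= 2.226 L

2.226 L


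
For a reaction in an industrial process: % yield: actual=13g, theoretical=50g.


% yield = actual/theoretical × 100
= 13/50 × 100
= 26.0%

26.0%


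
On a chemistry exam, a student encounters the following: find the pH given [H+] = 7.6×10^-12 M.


pH = -log10([H+]) = -log10(7.6×10^-12)
= 12 - log10(7.6)
= 12 - 0.88
= 11.12

11.12


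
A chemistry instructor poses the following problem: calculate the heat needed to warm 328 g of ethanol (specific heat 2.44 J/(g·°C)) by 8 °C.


q = mcΔT = 328 × 2.44 × 8
= 6402.56 J

6402.56 J


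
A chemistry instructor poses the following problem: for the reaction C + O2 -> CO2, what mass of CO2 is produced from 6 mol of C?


Mole ratio CO2:C = 1:1
n(CO2) = 6 × 1/1 = 6.000 mol
mass = 6.000 × 44.01 = 264.06 g

264.06 g


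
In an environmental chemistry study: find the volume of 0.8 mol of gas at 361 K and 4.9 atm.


PV = nRT  (R = 0.08206 L·atm/(mol·K))
V = nRT/P = 0.8×0.08206×361/4.9
= 4.837 L

4.837 L


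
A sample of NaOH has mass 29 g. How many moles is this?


M(NaOH) = 40.0 g/mol
n = mass/M = 29/40.0 = 0.725 mol

0.725 mol


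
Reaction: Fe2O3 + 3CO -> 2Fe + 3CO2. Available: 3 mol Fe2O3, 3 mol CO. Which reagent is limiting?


Mole ratio available / coefficient:
  Fe2O3: 3/1 = 3.000
  CO: 3/3 = 1.000
Smaller ratio is limiting.

CO


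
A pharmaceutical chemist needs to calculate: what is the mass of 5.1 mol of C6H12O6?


M(C6H12O6) = 180.16 g/mol
mass = n × M = 5.1 × 180.16 = 918.82 g

918.82 g


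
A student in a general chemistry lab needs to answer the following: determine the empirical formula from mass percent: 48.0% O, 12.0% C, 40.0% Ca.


Assume 100 g sample. Moles of each element:
  O: 48.0/16.0 = 3.0 mol
  C: 12.0/12.01 = 0.999 mol
  Ca: 40.0/40.08 = 0.998 mol
Divide by smallest (0.998):
  O: 3.0/0.998 = 3.01
  C: 0.999/0.998 = 1.0
  Ca: 0.998/0.998 = 1.0
Empirical formula: CaCO3

CaCO3


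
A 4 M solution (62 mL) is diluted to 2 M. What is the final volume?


C1V1 = C2V2
4 × 62 = 2 × V2
V2 = 248/2 = 124.0 mL

124.0 mL


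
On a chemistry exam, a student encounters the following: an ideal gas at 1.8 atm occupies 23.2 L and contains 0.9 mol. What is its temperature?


PV = nRT  (R = 0.08206 L·atm/(mol·K))
T = PV/(nR) = 1.8×23.2/(0.9×0.08206)
= 41.76/0.073854
= 565.44 K

565.44 K


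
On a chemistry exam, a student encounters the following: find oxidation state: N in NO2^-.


x + 2(-2) = -1, so x = +3
Oxidation number: +3

+3


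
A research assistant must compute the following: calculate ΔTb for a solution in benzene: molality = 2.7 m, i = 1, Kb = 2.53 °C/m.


ΔTb = Kb × m × i
= 2.53 × 2.7 × 1
= 6.831 °C

6.831 °C


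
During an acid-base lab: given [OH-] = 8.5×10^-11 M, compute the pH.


pOH = -log10([OH-]) = -log10(8.5×10^-11)
= 11 - log10(8.5) = 10.07
pH = 14 - pOH = 14 - 10.07 = 3.93

3.93


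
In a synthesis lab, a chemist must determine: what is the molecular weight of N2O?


M(N2O) = 2×14.01 + 1×16.0
= 28.02 + 16.0
= 44.02 g/mol

44.02 g/mol


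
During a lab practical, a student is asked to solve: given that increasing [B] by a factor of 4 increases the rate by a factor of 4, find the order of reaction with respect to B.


rate ∝ [B]^n
4^n = 4 → n = 1
Order in B: 1

1


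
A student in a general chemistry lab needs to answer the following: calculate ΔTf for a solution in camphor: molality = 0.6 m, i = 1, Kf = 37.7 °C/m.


ΔTf = Kf × m × i
= 37.7 × 0.6 × 1
= 22.62 °C

22.62 °C


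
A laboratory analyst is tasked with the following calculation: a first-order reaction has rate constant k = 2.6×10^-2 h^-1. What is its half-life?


t½ = ln2/k = 0.693147/(2.6×10^-2 h^-1)
= 26.66 h

26.66 h


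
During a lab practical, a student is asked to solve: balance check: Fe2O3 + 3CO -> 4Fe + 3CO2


Equation: Fe2O3 + 3CO -> 4Fe + 3CO2
Check atoms: C: 3=3, Fe: 2≠4, O: 6=6
Not balanced

No, not balanced


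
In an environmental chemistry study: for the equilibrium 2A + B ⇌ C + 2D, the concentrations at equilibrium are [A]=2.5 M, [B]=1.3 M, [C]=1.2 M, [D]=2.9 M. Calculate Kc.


Kc = [C][D]^2/([A]^2[B])
= (1.2^1 × 2.9^2)/(2.5^2 × 1.3^1)
= 10.092/8.125
= 1.242

1.242


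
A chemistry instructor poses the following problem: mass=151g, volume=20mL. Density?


ρ = mass/volume
= 151/20
= 7.55 g/mL

7.55 g/mL


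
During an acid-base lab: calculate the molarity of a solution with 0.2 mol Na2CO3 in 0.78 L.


M = n/V = 0.2/0.78 = 0.256 mol/L

0.256 M


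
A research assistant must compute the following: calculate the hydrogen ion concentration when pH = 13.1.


[H+] = 10^(-pH) = 10^(-13.1)
= 7.94×10^-14 M

7.94×10^-14 M


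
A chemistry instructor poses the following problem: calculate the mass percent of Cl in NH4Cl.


M(NH4Cl) = 1×14.01 + 4×1.008 + 1×35.45 = 53.492 g/mol
Mass of Cl = 1 × 35.45 = 35.45 g/mol
% Cl = 35.45/53.492 × 100 = 66.27%

66.27%


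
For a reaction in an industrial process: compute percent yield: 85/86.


% yield = actual/theoretical × 100
= 85/86 × 100
= 98.84%

98.84%


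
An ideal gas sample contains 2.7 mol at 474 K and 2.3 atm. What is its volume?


PV = nRT  (R = 0.08206 L·atm/(mol·K))
V = nRT/P = 2.7×0.08206×474/2.3
= 45.661 L

45.661 L


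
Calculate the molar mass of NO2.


M(NO2) = 1×14.01 + 2×16.0
= 14.01 + 32.0
= 46.01 g/mol

46.01 g/mol


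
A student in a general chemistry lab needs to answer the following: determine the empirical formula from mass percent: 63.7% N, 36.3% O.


Assume 100 g sample. Moles of each element:
  N: 63.7/14.01 = 4.547 mol
  O: 36.3/16.0 = 2.269 mol
Divide by smallest (2.269):
  N: 4.547/2.269 = 2.0
  O: 2.269/2.269 = 1.0
Empirical formula: N2O

N2O


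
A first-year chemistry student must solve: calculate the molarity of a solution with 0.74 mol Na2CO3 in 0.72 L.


M = n/V = 0.74/0.72 = 1.028 mol/L

1.028 M


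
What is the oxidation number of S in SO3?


x + 3(-2) = 0, so x = +6
Oxidation number: +6

+6


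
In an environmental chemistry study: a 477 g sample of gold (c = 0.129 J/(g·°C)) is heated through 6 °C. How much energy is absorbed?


q = mcΔT = 477 × 0.129 × 6
= 369.20 J

369.20 J


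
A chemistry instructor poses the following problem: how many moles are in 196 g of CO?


M(CO) = 28.01 g/mol
n = mass/M = 196/28.01 = 6.9975 mol

6.9975 mol


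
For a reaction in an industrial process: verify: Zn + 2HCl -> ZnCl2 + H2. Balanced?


Equation: Zn + 2HCl -> ZnCl2 + H2
Check atoms: Cl: 2=2, H: 2=2, Zn: 1=1
Balanced

Yes, balanced


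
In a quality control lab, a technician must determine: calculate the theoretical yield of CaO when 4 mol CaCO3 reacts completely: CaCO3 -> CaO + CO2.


Mole ratio CaO:CaCO3 = 1:1
n(CaO) = 4 × 1/1 = 4.000 mol
mass = 4.000 × 56.08 = 224.32 g

224.32 g


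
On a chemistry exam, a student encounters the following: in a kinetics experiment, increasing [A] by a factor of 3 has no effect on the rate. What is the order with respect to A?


rate ∝ [A]^n
rate ∝ [A]^0
Order in A: 0

0


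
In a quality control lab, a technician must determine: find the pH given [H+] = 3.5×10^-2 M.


pH = -log10([H+]) = -log10(3.5×10^-2)
= 2 - log10(3.5)
= 2 - 0.54
= 1.46

1.46


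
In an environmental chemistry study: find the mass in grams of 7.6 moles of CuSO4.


M(CuSO4) = 159.62 g/mol
mass = n × M = 7.6 × 159.62 = 1213.11 g

1213.11 g


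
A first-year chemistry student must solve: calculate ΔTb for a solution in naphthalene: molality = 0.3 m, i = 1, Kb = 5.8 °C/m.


ΔTb = Kb × m × i
= 5.8 × 0.3 × 1
= 1.74 °C

1.74 °C


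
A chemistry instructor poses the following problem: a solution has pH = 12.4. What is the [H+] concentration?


[H+] = 10^(-pH) = 10^(-12.4)
= 3.98×10^-13 M

3.98×10^-13 M


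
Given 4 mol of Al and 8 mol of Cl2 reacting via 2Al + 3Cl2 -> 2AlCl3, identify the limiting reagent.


Mole ratio available / coefficient:
  Al: 4/2 = 2.000
  Cl2: 8/3 = 2.667
Smaller ratio is limiting.

Al


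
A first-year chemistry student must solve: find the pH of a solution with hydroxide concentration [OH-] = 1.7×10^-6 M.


pOH = -log10([OH-]) = -log10(1.7×10^-6)
= 6 - log10(1.7) = 5.77
pH = 14 - pOH = 14 - 5.77 = 8.23

8.23


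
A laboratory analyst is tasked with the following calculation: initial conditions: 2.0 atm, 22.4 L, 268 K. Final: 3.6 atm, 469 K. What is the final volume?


P1V1/T1 = P2V2/T2
V2 = P1V1T2/(T1P2)
= 2.0×22.4×469/(268×3.6)
= 21.778 L

21.778 L


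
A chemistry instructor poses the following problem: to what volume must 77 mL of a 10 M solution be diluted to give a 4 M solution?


C1V1 = C2V2
10 × 77 = 4 × V2
V2 = 770/4 = 192.5 mL

192.5 mL
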